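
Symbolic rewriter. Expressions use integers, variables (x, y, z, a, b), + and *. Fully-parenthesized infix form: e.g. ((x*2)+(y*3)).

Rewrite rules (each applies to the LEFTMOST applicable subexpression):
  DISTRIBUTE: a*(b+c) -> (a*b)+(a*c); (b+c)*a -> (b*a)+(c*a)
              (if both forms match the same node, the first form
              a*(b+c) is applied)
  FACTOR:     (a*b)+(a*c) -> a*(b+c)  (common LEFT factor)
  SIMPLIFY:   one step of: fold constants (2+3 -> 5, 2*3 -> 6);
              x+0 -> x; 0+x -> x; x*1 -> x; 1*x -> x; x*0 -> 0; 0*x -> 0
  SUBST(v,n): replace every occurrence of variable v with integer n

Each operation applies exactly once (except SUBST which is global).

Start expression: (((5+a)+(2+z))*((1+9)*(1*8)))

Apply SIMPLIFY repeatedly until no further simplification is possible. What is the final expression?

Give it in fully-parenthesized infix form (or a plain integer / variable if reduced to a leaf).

Start: (((5+a)+(2+z))*((1+9)*(1*8)))
Step 1: at RL: (1+9) -> 10; overall: (((5+a)+(2+z))*((1+9)*(1*8))) -> (((5+a)+(2+z))*(10*(1*8)))
Step 2: at RR: (1*8) -> 8; overall: (((5+a)+(2+z))*(10*(1*8))) -> (((5+a)+(2+z))*(10*8))
Step 3: at R: (10*8) -> 80; overall: (((5+a)+(2+z))*(10*8)) -> (((5+a)+(2+z))*80)
Fixed point: (((5+a)+(2+z))*80)

Answer: (((5+a)+(2+z))*80)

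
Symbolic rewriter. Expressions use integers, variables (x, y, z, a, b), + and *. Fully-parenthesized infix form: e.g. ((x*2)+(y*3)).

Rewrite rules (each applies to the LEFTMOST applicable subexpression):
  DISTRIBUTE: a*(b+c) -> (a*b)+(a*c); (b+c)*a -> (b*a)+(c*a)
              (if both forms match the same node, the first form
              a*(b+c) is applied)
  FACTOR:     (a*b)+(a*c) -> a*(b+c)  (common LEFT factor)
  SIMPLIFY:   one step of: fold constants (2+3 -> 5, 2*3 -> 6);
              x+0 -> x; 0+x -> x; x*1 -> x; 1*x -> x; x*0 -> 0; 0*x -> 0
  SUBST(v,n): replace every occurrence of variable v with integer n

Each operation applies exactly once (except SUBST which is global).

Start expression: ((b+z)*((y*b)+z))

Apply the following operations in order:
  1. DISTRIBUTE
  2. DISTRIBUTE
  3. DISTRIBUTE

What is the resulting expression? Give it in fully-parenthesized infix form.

Answer: (((b*(y*b))+(z*(y*b)))+((b*z)+(z*z)))

Derivation:
Start: ((b+z)*((y*b)+z))
Apply DISTRIBUTE at root (target: ((b+z)*((y*b)+z))): ((b+z)*((y*b)+z)) -> (((b+z)*(y*b))+((b+z)*z))
Apply DISTRIBUTE at L (target: ((b+z)*(y*b))): (((b+z)*(y*b))+((b+z)*z)) -> (((b*(y*b))+(z*(y*b)))+((b+z)*z))
Apply DISTRIBUTE at R (target: ((b+z)*z)): (((b*(y*b))+(z*(y*b)))+((b+z)*z)) -> (((b*(y*b))+(z*(y*b)))+((b*z)+(z*z)))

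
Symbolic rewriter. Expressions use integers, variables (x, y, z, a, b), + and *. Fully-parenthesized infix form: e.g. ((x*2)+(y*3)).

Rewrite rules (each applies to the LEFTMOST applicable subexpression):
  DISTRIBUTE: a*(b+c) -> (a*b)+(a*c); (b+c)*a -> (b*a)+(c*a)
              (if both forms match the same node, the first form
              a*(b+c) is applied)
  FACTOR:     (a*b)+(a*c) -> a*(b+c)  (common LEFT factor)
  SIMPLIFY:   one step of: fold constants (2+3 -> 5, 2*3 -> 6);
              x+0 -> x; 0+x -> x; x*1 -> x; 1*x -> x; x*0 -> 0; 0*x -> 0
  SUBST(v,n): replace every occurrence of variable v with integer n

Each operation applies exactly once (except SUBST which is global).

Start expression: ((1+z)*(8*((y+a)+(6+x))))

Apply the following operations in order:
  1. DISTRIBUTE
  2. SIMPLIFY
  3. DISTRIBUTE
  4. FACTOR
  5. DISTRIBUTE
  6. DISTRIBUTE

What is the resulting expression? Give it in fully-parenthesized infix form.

Start: ((1+z)*(8*((y+a)+(6+x))))
Apply DISTRIBUTE at root (target: ((1+z)*(8*((y+a)+(6+x))))): ((1+z)*(8*((y+a)+(6+x)))) -> ((1*(8*((y+a)+(6+x))))+(z*(8*((y+a)+(6+x)))))
Apply SIMPLIFY at L (target: (1*(8*((y+a)+(6+x))))): ((1*(8*((y+a)+(6+x))))+(z*(8*((y+a)+(6+x))))) -> ((8*((y+a)+(6+x)))+(z*(8*((y+a)+(6+x)))))
Apply DISTRIBUTE at L (target: (8*((y+a)+(6+x)))): ((8*((y+a)+(6+x)))+(z*(8*((y+a)+(6+x))))) -> (((8*(y+a))+(8*(6+x)))+(z*(8*((y+a)+(6+x)))))
Apply FACTOR at L (target: ((8*(y+a))+(8*(6+x)))): (((8*(y+a))+(8*(6+x)))+(z*(8*((y+a)+(6+x))))) -> ((8*((y+a)+(6+x)))+(z*(8*((y+a)+(6+x)))))
Apply DISTRIBUTE at L (target: (8*((y+a)+(6+x)))): ((8*((y+a)+(6+x)))+(z*(8*((y+a)+(6+x))))) -> (((8*(y+a))+(8*(6+x)))+(z*(8*((y+a)+(6+x)))))
Apply DISTRIBUTE at LL (target: (8*(y+a))): (((8*(y+a))+(8*(6+x)))+(z*(8*((y+a)+(6+x))))) -> ((((8*y)+(8*a))+(8*(6+x)))+(z*(8*((y+a)+(6+x)))))

Answer: ((((8*y)+(8*a))+(8*(6+x)))+(z*(8*((y+a)+(6+x)))))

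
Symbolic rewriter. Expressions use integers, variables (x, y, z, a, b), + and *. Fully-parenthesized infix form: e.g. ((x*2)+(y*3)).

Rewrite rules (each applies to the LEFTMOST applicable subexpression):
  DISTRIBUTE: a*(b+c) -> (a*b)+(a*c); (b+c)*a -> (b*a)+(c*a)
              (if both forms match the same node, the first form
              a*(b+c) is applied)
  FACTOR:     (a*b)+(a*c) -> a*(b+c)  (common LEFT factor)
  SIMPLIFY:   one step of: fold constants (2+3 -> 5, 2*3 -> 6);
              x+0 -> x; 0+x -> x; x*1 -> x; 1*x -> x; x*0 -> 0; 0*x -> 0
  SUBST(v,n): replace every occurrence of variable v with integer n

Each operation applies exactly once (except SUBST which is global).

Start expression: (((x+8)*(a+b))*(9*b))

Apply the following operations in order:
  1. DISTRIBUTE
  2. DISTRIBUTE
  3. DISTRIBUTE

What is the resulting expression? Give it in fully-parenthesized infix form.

Answer: ((((x*a)+(8*a))*(9*b))+(((x+8)*b)*(9*b)))

Derivation:
Start: (((x+8)*(a+b))*(9*b))
Apply DISTRIBUTE at L (target: ((x+8)*(a+b))): (((x+8)*(a+b))*(9*b)) -> ((((x+8)*a)+((x+8)*b))*(9*b))
Apply DISTRIBUTE at root (target: ((((x+8)*a)+((x+8)*b))*(9*b))): ((((x+8)*a)+((x+8)*b))*(9*b)) -> ((((x+8)*a)*(9*b))+(((x+8)*b)*(9*b)))
Apply DISTRIBUTE at LL (target: ((x+8)*a)): ((((x+8)*a)*(9*b))+(((x+8)*b)*(9*b))) -> ((((x*a)+(8*a))*(9*b))+(((x+8)*b)*(9*b)))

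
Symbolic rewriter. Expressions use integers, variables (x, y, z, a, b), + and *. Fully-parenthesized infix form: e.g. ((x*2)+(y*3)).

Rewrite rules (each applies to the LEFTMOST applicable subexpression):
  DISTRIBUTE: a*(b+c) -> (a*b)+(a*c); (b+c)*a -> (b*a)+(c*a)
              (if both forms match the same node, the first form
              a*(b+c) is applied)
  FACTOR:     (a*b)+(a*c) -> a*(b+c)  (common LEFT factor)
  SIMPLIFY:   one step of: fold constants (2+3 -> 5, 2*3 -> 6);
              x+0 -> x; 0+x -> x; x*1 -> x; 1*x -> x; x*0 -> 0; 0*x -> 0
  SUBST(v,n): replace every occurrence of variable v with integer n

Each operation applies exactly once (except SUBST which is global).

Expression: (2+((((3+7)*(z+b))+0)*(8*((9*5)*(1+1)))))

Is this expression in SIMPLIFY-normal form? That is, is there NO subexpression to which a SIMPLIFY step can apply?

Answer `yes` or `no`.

Answer: no

Derivation:
Expression: (2+((((3+7)*(z+b))+0)*(8*((9*5)*(1+1)))))
Scanning for simplifiable subexpressions (pre-order)...
  at root: (2+((((3+7)*(z+b))+0)*(8*((9*5)*(1+1))))) (not simplifiable)
  at R: ((((3+7)*(z+b))+0)*(8*((9*5)*(1+1)))) (not simplifiable)
  at RL: (((3+7)*(z+b))+0) (SIMPLIFIABLE)
  at RLL: ((3+7)*(z+b)) (not simplifiable)
  at RLLL: (3+7) (SIMPLIFIABLE)
  at RLLR: (z+b) (not simplifiable)
  at RR: (8*((9*5)*(1+1))) (not simplifiable)
  at RRR: ((9*5)*(1+1)) (not simplifiable)
  at RRRL: (9*5) (SIMPLIFIABLE)
  at RRRR: (1+1) (SIMPLIFIABLE)
Found simplifiable subexpr at path RL: (((3+7)*(z+b))+0)
One SIMPLIFY step would give: (2+(((3+7)*(z+b))*(8*((9*5)*(1+1)))))
-> NOT in normal form.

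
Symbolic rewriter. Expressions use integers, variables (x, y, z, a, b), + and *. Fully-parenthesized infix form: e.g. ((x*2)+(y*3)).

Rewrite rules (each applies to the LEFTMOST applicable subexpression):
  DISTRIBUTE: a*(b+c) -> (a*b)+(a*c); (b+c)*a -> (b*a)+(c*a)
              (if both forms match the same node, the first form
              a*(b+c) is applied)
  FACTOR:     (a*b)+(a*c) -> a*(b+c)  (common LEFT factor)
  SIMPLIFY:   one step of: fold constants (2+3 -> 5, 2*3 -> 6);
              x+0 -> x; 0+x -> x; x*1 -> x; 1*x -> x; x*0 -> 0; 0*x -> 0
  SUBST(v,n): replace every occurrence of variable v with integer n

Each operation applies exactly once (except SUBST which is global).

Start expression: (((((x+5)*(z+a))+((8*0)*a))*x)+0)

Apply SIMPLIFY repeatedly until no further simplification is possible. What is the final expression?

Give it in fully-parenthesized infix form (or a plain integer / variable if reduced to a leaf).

Answer: (((x+5)*(z+a))*x)

Derivation:
Start: (((((x+5)*(z+a))+((8*0)*a))*x)+0)
Step 1: at root: (((((x+5)*(z+a))+((8*0)*a))*x)+0) -> ((((x+5)*(z+a))+((8*0)*a))*x); overall: (((((x+5)*(z+a))+((8*0)*a))*x)+0) -> ((((x+5)*(z+a))+((8*0)*a))*x)
Step 2: at LRL: (8*0) -> 0; overall: ((((x+5)*(z+a))+((8*0)*a))*x) -> ((((x+5)*(z+a))+(0*a))*x)
Step 3: at LR: (0*a) -> 0; overall: ((((x+5)*(z+a))+(0*a))*x) -> ((((x+5)*(z+a))+0)*x)
Step 4: at L: (((x+5)*(z+a))+0) -> ((x+5)*(z+a)); overall: ((((x+5)*(z+a))+0)*x) -> (((x+5)*(z+a))*x)
Fixed point: (((x+5)*(z+a))*x)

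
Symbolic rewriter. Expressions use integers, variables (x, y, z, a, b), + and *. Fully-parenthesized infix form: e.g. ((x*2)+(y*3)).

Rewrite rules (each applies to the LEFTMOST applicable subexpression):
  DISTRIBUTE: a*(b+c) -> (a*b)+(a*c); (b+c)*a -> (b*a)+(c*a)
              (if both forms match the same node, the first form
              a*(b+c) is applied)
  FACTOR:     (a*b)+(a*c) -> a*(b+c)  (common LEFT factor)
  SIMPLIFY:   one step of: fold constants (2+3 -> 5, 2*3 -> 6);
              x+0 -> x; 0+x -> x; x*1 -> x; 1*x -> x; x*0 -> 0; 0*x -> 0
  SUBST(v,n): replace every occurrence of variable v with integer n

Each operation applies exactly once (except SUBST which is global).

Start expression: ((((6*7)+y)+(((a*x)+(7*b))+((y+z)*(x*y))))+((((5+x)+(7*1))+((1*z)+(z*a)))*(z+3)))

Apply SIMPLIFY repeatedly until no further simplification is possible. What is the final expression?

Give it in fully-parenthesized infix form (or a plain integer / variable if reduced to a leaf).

Answer: (((42+y)+(((a*x)+(7*b))+((y+z)*(x*y))))+((((5+x)+7)+(z+(z*a)))*(z+3)))

Derivation:
Start: ((((6*7)+y)+(((a*x)+(7*b))+((y+z)*(x*y))))+((((5+x)+(7*1))+((1*z)+(z*a)))*(z+3)))
Step 1: at LLL: (6*7) -> 42; overall: ((((6*7)+y)+(((a*x)+(7*b))+((y+z)*(x*y))))+((((5+x)+(7*1))+((1*z)+(z*a)))*(z+3))) -> (((42+y)+(((a*x)+(7*b))+((y+z)*(x*y))))+((((5+x)+(7*1))+((1*z)+(z*a)))*(z+3)))
Step 2: at RLLR: (7*1) -> 7; overall: (((42+y)+(((a*x)+(7*b))+((y+z)*(x*y))))+((((5+x)+(7*1))+((1*z)+(z*a)))*(z+3))) -> (((42+y)+(((a*x)+(7*b))+((y+z)*(x*y))))+((((5+x)+7)+((1*z)+(z*a)))*(z+3)))
Step 3: at RLRL: (1*z) -> z; overall: (((42+y)+(((a*x)+(7*b))+((y+z)*(x*y))))+((((5+x)+7)+((1*z)+(z*a)))*(z+3))) -> (((42+y)+(((a*x)+(7*b))+((y+z)*(x*y))))+((((5+x)+7)+(z+(z*a)))*(z+3)))
Fixed point: (((42+y)+(((a*x)+(7*b))+((y+z)*(x*y))))+((((5+x)+7)+(z+(z*a)))*(z+3)))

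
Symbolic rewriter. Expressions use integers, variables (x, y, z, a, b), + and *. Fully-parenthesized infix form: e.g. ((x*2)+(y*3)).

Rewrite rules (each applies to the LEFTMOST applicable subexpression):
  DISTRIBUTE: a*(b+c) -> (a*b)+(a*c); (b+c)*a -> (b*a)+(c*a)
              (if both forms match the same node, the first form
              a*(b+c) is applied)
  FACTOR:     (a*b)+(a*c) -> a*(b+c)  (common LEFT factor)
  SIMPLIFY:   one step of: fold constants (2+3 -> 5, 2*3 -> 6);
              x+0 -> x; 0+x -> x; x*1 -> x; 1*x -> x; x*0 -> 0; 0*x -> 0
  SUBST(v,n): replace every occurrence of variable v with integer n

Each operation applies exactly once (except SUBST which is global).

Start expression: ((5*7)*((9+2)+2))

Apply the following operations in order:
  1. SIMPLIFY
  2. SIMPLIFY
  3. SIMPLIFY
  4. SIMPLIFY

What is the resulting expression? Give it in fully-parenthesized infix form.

Answer: 455

Derivation:
Start: ((5*7)*((9+2)+2))
Apply SIMPLIFY at L (target: (5*7)): ((5*7)*((9+2)+2)) -> (35*((9+2)+2))
Apply SIMPLIFY at RL (target: (9+2)): (35*((9+2)+2)) -> (35*(11+2))
Apply SIMPLIFY at R (target: (11+2)): (35*(11+2)) -> (35*13)
Apply SIMPLIFY at root (target: (35*13)): (35*13) -> 455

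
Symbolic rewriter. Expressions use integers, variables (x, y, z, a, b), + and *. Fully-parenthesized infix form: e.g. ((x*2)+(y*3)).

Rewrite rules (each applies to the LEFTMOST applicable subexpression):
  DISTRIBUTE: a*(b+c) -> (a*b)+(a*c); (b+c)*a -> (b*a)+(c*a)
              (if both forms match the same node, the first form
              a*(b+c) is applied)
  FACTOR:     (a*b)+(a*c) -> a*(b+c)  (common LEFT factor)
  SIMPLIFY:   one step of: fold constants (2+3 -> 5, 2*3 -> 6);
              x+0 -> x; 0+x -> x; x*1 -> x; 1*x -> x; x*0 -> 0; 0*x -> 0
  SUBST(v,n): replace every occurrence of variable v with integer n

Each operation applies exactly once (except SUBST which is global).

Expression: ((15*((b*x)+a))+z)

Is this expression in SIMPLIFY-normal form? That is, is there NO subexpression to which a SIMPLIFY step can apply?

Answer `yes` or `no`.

Answer: yes

Derivation:
Expression: ((15*((b*x)+a))+z)
Scanning for simplifiable subexpressions (pre-order)...
  at root: ((15*((b*x)+a))+z) (not simplifiable)
  at L: (15*((b*x)+a)) (not simplifiable)
  at LR: ((b*x)+a) (not simplifiable)
  at LRL: (b*x) (not simplifiable)
Result: no simplifiable subexpression found -> normal form.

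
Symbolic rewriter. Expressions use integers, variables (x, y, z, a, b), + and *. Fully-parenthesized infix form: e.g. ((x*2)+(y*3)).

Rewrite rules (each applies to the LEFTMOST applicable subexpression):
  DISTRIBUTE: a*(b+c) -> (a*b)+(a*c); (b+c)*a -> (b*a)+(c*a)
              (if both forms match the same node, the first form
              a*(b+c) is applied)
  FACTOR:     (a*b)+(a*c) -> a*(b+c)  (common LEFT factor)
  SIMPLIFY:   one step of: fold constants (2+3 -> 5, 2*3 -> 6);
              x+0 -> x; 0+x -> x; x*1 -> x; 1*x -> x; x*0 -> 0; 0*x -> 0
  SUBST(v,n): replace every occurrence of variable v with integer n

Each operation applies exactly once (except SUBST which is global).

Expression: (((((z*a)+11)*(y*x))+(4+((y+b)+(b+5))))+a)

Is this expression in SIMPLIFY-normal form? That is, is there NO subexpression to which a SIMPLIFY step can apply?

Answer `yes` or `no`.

Expression: (((((z*a)+11)*(y*x))+(4+((y+b)+(b+5))))+a)
Scanning for simplifiable subexpressions (pre-order)...
  at root: (((((z*a)+11)*(y*x))+(4+((y+b)+(b+5))))+a) (not simplifiable)
  at L: ((((z*a)+11)*(y*x))+(4+((y+b)+(b+5)))) (not simplifiable)
  at LL: (((z*a)+11)*(y*x)) (not simplifiable)
  at LLL: ((z*a)+11) (not simplifiable)
  at LLLL: (z*a) (not simplifiable)
  at LLR: (y*x) (not simplifiable)
  at LR: (4+((y+b)+(b+5))) (not simplifiable)
  at LRR: ((y+b)+(b+5)) (not simplifiable)
  at LRRL: (y+b) (not simplifiable)
  at LRRR: (b+5) (not simplifiable)
Result: no simplifiable subexpression found -> normal form.

Answer: yes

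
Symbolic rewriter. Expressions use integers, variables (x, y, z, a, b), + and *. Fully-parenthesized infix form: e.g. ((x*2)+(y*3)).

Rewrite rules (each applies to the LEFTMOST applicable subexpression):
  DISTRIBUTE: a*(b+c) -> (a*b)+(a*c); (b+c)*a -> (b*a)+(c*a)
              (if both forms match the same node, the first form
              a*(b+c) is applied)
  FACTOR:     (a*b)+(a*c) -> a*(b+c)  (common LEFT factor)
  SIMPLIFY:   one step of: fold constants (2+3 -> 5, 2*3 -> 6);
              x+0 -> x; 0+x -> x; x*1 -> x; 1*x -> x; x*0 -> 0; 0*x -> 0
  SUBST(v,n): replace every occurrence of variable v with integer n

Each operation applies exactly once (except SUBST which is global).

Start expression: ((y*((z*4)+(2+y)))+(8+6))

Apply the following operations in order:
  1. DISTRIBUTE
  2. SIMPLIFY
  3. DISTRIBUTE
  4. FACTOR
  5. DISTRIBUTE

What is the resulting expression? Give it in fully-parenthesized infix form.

Start: ((y*((z*4)+(2+y)))+(8+6))
Apply DISTRIBUTE at L (target: (y*((z*4)+(2+y)))): ((y*((z*4)+(2+y)))+(8+6)) -> (((y*(z*4))+(y*(2+y)))+(8+6))
Apply SIMPLIFY at R (target: (8+6)): (((y*(z*4))+(y*(2+y)))+(8+6)) -> (((y*(z*4))+(y*(2+y)))+14)
Apply DISTRIBUTE at LR (target: (y*(2+y))): (((y*(z*4))+(y*(2+y)))+14) -> (((y*(z*4))+((y*2)+(y*y)))+14)
Apply FACTOR at LR (target: ((y*2)+(y*y))): (((y*(z*4))+((y*2)+(y*y)))+14) -> (((y*(z*4))+(y*(2+y)))+14)
Apply DISTRIBUTE at LR (target: (y*(2+y))): (((y*(z*4))+(y*(2+y)))+14) -> (((y*(z*4))+((y*2)+(y*y)))+14)

Answer: (((y*(z*4))+((y*2)+(y*y)))+14)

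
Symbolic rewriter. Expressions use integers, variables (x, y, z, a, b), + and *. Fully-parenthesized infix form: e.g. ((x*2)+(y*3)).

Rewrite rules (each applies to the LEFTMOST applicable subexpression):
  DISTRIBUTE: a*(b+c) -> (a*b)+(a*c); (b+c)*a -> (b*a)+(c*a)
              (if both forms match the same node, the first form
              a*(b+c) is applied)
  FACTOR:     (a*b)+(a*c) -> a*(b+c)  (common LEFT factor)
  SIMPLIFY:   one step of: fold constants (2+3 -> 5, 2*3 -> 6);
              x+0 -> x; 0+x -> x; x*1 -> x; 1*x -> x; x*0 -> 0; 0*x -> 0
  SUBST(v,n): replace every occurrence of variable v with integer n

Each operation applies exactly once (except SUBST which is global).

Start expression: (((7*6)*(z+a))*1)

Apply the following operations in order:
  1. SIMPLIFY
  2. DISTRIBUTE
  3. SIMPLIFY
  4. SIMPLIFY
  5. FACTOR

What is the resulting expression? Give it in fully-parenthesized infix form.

Start: (((7*6)*(z+a))*1)
Apply SIMPLIFY at root (target: (((7*6)*(z+a))*1)): (((7*6)*(z+a))*1) -> ((7*6)*(z+a))
Apply DISTRIBUTE at root (target: ((7*6)*(z+a))): ((7*6)*(z+a)) -> (((7*6)*z)+((7*6)*a))
Apply SIMPLIFY at LL (target: (7*6)): (((7*6)*z)+((7*6)*a)) -> ((42*z)+((7*6)*a))
Apply SIMPLIFY at RL (target: (7*6)): ((42*z)+((7*6)*a)) -> ((42*z)+(42*a))
Apply FACTOR at root (target: ((42*z)+(42*a))): ((42*z)+(42*a)) -> (42*(z+a))

Answer: (42*(z+a))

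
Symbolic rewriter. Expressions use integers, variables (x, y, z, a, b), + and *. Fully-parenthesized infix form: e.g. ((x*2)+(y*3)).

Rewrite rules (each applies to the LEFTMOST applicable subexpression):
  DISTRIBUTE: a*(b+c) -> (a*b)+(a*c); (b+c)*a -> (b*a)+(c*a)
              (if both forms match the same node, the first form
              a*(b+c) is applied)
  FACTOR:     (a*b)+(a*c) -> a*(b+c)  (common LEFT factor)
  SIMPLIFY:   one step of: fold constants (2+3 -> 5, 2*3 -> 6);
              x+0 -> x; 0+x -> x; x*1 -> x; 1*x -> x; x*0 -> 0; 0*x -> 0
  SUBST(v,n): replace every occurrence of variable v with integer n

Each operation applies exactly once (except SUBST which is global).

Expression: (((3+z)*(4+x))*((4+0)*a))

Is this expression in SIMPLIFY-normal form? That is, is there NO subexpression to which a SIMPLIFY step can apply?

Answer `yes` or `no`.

Expression: (((3+z)*(4+x))*((4+0)*a))
Scanning for simplifiable subexpressions (pre-order)...
  at root: (((3+z)*(4+x))*((4+0)*a)) (not simplifiable)
  at L: ((3+z)*(4+x)) (not simplifiable)
  at LL: (3+z) (not simplifiable)
  at LR: (4+x) (not simplifiable)
  at R: ((4+0)*a) (not simplifiable)
  at RL: (4+0) (SIMPLIFIABLE)
Found simplifiable subexpr at path RL: (4+0)
One SIMPLIFY step would give: (((3+z)*(4+x))*(4*a))
-> NOT in normal form.

Answer: no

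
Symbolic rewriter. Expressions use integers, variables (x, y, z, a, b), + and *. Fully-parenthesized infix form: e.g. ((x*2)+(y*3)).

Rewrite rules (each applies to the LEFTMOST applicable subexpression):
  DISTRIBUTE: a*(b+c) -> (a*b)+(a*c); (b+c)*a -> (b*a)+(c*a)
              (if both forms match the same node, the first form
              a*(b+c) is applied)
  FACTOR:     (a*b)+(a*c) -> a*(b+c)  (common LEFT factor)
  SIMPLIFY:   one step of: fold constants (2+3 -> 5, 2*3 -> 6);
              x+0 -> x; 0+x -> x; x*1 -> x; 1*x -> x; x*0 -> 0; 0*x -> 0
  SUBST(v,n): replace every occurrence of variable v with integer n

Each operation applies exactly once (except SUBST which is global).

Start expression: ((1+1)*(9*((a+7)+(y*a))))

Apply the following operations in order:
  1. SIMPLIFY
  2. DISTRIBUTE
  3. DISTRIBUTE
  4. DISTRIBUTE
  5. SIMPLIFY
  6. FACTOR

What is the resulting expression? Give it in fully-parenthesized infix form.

Start: ((1+1)*(9*((a+7)+(y*a))))
Apply SIMPLIFY at L (target: (1+1)): ((1+1)*(9*((a+7)+(y*a)))) -> (2*(9*((a+7)+(y*a))))
Apply DISTRIBUTE at R (target: (9*((a+7)+(y*a)))): (2*(9*((a+7)+(y*a)))) -> (2*((9*(a+7))+(9*(y*a))))
Apply DISTRIBUTE at root (target: (2*((9*(a+7))+(9*(y*a))))): (2*((9*(a+7))+(9*(y*a)))) -> ((2*(9*(a+7)))+(2*(9*(y*a))))
Apply DISTRIBUTE at LR (target: (9*(a+7))): ((2*(9*(a+7)))+(2*(9*(y*a)))) -> ((2*((9*a)+(9*7)))+(2*(9*(y*a))))
Apply SIMPLIFY at LRR (target: (9*7)): ((2*((9*a)+(9*7)))+(2*(9*(y*a)))) -> ((2*((9*a)+63))+(2*(9*(y*a))))
Apply FACTOR at root (target: ((2*((9*a)+63))+(2*(9*(y*a))))): ((2*((9*a)+63))+(2*(9*(y*a)))) -> (2*(((9*a)+63)+(9*(y*a))))

Answer: (2*(((9*a)+63)+(9*(y*a))))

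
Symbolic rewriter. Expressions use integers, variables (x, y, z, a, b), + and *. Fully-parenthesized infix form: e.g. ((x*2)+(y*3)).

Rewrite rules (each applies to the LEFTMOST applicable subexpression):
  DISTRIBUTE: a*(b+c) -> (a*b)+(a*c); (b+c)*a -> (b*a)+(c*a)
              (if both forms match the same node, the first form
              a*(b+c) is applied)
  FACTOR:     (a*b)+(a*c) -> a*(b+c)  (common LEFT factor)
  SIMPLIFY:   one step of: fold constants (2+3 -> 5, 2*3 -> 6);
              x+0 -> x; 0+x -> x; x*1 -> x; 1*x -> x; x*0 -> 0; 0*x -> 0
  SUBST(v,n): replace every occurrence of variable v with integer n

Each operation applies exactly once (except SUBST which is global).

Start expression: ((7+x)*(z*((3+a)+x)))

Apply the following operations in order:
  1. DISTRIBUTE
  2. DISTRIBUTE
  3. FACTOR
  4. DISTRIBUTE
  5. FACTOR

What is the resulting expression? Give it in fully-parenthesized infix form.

Answer: ((7*(z*((3+a)+x)))+(x*(z*((3+a)+x))))

Derivation:
Start: ((7+x)*(z*((3+a)+x)))
Apply DISTRIBUTE at root (target: ((7+x)*(z*((3+a)+x)))): ((7+x)*(z*((3+a)+x))) -> ((7*(z*((3+a)+x)))+(x*(z*((3+a)+x))))
Apply DISTRIBUTE at LR (target: (z*((3+a)+x))): ((7*(z*((3+a)+x)))+(x*(z*((3+a)+x)))) -> ((7*((z*(3+a))+(z*x)))+(x*(z*((3+a)+x))))
Apply FACTOR at LR (target: ((z*(3+a))+(z*x))): ((7*((z*(3+a))+(z*x)))+(x*(z*((3+a)+x)))) -> ((7*(z*((3+a)+x)))+(x*(z*((3+a)+x))))
Apply DISTRIBUTE at LR (target: (z*((3+a)+x))): ((7*(z*((3+a)+x)))+(x*(z*((3+a)+x)))) -> ((7*((z*(3+a))+(z*x)))+(x*(z*((3+a)+x))))
Apply FACTOR at LR (target: ((z*(3+a))+(z*x))): ((7*((z*(3+a))+(z*x)))+(x*(z*((3+a)+x)))) -> ((7*(z*((3+a)+x)))+(x*(z*((3+a)+x))))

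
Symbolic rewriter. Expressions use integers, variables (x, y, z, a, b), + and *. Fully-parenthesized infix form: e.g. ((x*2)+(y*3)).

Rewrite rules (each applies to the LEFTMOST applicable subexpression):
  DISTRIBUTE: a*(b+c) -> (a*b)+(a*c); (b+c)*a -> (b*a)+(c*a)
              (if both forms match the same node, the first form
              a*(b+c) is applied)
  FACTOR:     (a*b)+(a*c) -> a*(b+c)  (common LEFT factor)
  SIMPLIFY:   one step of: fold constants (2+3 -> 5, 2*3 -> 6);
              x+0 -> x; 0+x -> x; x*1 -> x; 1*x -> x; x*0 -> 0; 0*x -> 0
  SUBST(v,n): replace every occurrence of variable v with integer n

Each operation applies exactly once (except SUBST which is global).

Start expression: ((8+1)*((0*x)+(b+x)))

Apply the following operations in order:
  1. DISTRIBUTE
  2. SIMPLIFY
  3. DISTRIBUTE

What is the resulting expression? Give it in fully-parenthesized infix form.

Answer: ((9*(0*x))+(((8+1)*b)+((8+1)*x)))

Derivation:
Start: ((8+1)*((0*x)+(b+x)))
Apply DISTRIBUTE at root (target: ((8+1)*((0*x)+(b+x)))): ((8+1)*((0*x)+(b+x))) -> (((8+1)*(0*x))+((8+1)*(b+x)))
Apply SIMPLIFY at LL (target: (8+1)): (((8+1)*(0*x))+((8+1)*(b+x))) -> ((9*(0*x))+((8+1)*(b+x)))
Apply DISTRIBUTE at R (target: ((8+1)*(b+x))): ((9*(0*x))+((8+1)*(b+x))) -> ((9*(0*x))+(((8+1)*b)+((8+1)*x)))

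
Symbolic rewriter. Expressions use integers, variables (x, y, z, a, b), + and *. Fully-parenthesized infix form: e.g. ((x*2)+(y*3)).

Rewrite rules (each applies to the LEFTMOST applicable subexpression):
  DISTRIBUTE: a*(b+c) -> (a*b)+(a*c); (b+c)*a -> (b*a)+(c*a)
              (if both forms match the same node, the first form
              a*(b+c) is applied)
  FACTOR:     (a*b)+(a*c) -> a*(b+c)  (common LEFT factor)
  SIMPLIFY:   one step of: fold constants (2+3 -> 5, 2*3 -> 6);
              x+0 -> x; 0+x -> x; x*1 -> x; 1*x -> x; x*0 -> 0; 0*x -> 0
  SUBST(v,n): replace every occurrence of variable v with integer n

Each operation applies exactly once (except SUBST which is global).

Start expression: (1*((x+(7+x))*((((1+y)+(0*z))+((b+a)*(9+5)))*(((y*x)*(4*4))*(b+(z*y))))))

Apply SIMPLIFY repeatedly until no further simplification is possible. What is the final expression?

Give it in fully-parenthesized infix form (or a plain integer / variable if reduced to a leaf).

Answer: ((x+(7+x))*(((1+y)+((b+a)*14))*(((y*x)*16)*(b+(z*y)))))

Derivation:
Start: (1*((x+(7+x))*((((1+y)+(0*z))+((b+a)*(9+5)))*(((y*x)*(4*4))*(b+(z*y))))))
Step 1: at root: (1*((x+(7+x))*((((1+y)+(0*z))+((b+a)*(9+5)))*(((y*x)*(4*4))*(b+(z*y)))))) -> ((x+(7+x))*((((1+y)+(0*z))+((b+a)*(9+5)))*(((y*x)*(4*4))*(b+(z*y))))); overall: (1*((x+(7+x))*((((1+y)+(0*z))+((b+a)*(9+5)))*(((y*x)*(4*4))*(b+(z*y)))))) -> ((x+(7+x))*((((1+y)+(0*z))+((b+a)*(9+5)))*(((y*x)*(4*4))*(b+(z*y)))))
Step 2: at RLLR: (0*z) -> 0; overall: ((x+(7+x))*((((1+y)+(0*z))+((b+a)*(9+5)))*(((y*x)*(4*4))*(b+(z*y))))) -> ((x+(7+x))*((((1+y)+0)+((b+a)*(9+5)))*(((y*x)*(4*4))*(b+(z*y)))))
Step 3: at RLL: ((1+y)+0) -> (1+y); overall: ((x+(7+x))*((((1+y)+0)+((b+a)*(9+5)))*(((y*x)*(4*4))*(b+(z*y))))) -> ((x+(7+x))*(((1+y)+((b+a)*(9+5)))*(((y*x)*(4*4))*(b+(z*y)))))
Step 4: at RLRR: (9+5) -> 14; overall: ((x+(7+x))*(((1+y)+((b+a)*(9+5)))*(((y*x)*(4*4))*(b+(z*y))))) -> ((x+(7+x))*(((1+y)+((b+a)*14))*(((y*x)*(4*4))*(b+(z*y)))))
Step 5: at RRLR: (4*4) -> 16; overall: ((x+(7+x))*(((1+y)+((b+a)*14))*(((y*x)*(4*4))*(b+(z*y))))) -> ((x+(7+x))*(((1+y)+((b+a)*14))*(((y*x)*16)*(b+(z*y)))))
Fixed point: ((x+(7+x))*(((1+y)+((b+a)*14))*(((y*x)*16)*(b+(z*y)))))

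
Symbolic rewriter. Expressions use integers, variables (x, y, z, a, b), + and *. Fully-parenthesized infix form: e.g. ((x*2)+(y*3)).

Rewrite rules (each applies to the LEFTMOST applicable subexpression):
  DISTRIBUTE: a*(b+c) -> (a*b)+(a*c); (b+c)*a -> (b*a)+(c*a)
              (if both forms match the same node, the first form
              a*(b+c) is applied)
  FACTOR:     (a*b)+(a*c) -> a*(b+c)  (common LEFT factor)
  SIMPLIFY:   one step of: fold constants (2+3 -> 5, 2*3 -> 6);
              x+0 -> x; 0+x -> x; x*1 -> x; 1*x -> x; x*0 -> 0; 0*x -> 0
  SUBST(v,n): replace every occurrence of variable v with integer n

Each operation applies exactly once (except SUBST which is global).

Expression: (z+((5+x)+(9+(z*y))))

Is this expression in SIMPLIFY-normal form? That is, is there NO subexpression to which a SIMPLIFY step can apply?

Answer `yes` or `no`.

Answer: yes

Derivation:
Expression: (z+((5+x)+(9+(z*y))))
Scanning for simplifiable subexpressions (pre-order)...
  at root: (z+((5+x)+(9+(z*y)))) (not simplifiable)
  at R: ((5+x)+(9+(z*y))) (not simplifiable)
  at RL: (5+x) (not simplifiable)
  at RR: (9+(z*y)) (not simplifiable)
  at RRR: (z*y) (not simplifiable)
Result: no simplifiable subexpression found -> normal form.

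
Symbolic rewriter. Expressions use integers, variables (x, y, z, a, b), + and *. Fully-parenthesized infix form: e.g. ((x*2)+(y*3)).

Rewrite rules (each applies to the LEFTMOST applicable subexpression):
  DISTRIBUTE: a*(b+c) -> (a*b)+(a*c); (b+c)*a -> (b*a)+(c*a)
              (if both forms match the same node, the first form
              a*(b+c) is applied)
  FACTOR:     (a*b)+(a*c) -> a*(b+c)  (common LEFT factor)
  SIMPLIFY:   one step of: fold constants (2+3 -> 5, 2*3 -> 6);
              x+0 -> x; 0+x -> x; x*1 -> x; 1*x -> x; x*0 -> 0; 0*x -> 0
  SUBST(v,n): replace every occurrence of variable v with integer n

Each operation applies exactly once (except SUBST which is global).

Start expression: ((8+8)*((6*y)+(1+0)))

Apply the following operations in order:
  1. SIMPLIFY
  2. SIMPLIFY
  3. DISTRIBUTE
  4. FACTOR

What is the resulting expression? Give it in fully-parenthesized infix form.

Start: ((8+8)*((6*y)+(1+0)))
Apply SIMPLIFY at L (target: (8+8)): ((8+8)*((6*y)+(1+0))) -> (16*((6*y)+(1+0)))
Apply SIMPLIFY at RR (target: (1+0)): (16*((6*y)+(1+0))) -> (16*((6*y)+1))
Apply DISTRIBUTE at root (target: (16*((6*y)+1))): (16*((6*y)+1)) -> ((16*(6*y))+(16*1))
Apply FACTOR at root (target: ((16*(6*y))+(16*1))): ((16*(6*y))+(16*1)) -> (16*((6*y)+1))

Answer: (16*((6*y)+1))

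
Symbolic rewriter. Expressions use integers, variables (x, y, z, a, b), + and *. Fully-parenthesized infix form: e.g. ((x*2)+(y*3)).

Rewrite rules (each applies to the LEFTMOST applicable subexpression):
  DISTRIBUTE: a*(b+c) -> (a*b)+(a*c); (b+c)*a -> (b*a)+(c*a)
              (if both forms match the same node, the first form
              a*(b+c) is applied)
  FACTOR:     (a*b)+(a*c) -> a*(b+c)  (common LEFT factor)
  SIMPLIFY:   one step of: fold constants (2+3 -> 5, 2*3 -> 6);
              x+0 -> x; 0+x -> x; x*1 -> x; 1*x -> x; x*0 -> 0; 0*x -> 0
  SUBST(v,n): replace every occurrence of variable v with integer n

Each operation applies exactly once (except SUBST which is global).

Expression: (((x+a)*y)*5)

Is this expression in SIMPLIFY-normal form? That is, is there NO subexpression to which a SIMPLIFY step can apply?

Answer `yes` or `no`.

Expression: (((x+a)*y)*5)
Scanning for simplifiable subexpressions (pre-order)...
  at root: (((x+a)*y)*5) (not simplifiable)
  at L: ((x+a)*y) (not simplifiable)
  at LL: (x+a) (not simplifiable)
Result: no simplifiable subexpression found -> normal form.

Answer: yes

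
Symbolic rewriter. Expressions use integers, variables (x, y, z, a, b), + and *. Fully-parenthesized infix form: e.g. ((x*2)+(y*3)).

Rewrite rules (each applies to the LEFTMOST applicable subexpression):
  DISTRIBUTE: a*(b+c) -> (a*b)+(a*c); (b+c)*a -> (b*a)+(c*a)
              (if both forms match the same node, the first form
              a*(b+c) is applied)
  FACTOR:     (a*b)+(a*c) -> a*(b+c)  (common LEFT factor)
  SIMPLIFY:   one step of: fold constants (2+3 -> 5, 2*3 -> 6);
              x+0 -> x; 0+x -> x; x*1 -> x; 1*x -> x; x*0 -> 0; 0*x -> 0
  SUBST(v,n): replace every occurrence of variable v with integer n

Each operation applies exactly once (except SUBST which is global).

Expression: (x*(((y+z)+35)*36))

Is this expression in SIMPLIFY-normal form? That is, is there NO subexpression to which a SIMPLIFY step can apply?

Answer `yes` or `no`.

Answer: yes

Derivation:
Expression: (x*(((y+z)+35)*36))
Scanning for simplifiable subexpressions (pre-order)...
  at root: (x*(((y+z)+35)*36)) (not simplifiable)
  at R: (((y+z)+35)*36) (not simplifiable)
  at RL: ((y+z)+35) (not simplifiable)
  at RLL: (y+z) (not simplifiable)
Result: no simplifiable subexpression found -> normal form.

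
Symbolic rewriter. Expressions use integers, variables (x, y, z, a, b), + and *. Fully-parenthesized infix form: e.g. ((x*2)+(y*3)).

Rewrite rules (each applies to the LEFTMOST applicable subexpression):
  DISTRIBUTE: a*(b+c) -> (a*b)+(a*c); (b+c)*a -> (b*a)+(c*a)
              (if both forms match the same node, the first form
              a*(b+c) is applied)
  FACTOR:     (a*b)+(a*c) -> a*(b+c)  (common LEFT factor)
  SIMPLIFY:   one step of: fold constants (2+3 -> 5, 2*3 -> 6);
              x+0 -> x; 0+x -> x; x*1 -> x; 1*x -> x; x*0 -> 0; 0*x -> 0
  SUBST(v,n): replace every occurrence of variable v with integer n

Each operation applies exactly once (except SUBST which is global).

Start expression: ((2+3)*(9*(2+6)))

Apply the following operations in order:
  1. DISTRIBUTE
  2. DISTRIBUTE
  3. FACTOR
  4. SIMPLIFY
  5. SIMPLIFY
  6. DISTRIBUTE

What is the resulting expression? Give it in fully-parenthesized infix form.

Answer: ((2*72)+(3*((9*2)+(9*6))))

Derivation:
Start: ((2+3)*(9*(2+6)))
Apply DISTRIBUTE at root (target: ((2+3)*(9*(2+6)))): ((2+3)*(9*(2+6))) -> ((2*(9*(2+6)))+(3*(9*(2+6))))
Apply DISTRIBUTE at LR (target: (9*(2+6))): ((2*(9*(2+6)))+(3*(9*(2+6)))) -> ((2*((9*2)+(9*6)))+(3*(9*(2+6))))
Apply FACTOR at LR (target: ((9*2)+(9*6))): ((2*((9*2)+(9*6)))+(3*(9*(2+6)))) -> ((2*(9*(2+6)))+(3*(9*(2+6))))
Apply SIMPLIFY at LRR (target: (2+6)): ((2*(9*(2+6)))+(3*(9*(2+6)))) -> ((2*(9*8))+(3*(9*(2+6))))
Apply SIMPLIFY at LR (target: (9*8)): ((2*(9*8))+(3*(9*(2+6)))) -> ((2*72)+(3*(9*(2+6))))
Apply DISTRIBUTE at RR (target: (9*(2+6))): ((2*72)+(3*(9*(2+6)))) -> ((2*72)+(3*((9*2)+(9*6))))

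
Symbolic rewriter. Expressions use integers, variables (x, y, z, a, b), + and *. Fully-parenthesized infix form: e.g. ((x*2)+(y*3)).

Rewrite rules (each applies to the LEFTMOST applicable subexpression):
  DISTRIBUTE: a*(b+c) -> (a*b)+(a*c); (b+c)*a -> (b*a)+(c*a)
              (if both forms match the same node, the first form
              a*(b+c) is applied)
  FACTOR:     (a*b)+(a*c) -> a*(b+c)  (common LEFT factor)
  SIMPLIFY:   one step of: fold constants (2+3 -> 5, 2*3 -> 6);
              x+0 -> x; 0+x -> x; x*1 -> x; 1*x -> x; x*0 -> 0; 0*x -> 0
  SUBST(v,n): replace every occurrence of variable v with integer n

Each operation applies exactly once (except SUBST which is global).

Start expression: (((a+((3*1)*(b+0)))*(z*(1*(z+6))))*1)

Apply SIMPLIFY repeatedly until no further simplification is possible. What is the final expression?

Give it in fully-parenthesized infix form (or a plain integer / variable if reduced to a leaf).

Answer: ((a+(3*b))*(z*(z+6)))

Derivation:
Start: (((a+((3*1)*(b+0)))*(z*(1*(z+6))))*1)
Step 1: at root: (((a+((3*1)*(b+0)))*(z*(1*(z+6))))*1) -> ((a+((3*1)*(b+0)))*(z*(1*(z+6)))); overall: (((a+((3*1)*(b+0)))*(z*(1*(z+6))))*1) -> ((a+((3*1)*(b+0)))*(z*(1*(z+6))))
Step 2: at LRL: (3*1) -> 3; overall: ((a+((3*1)*(b+0)))*(z*(1*(z+6)))) -> ((a+(3*(b+0)))*(z*(1*(z+6))))
Step 3: at LRR: (b+0) -> b; overall: ((a+(3*(b+0)))*(z*(1*(z+6)))) -> ((a+(3*b))*(z*(1*(z+6))))
Step 4: at RR: (1*(z+6)) -> (z+6); overall: ((a+(3*b))*(z*(1*(z+6)))) -> ((a+(3*b))*(z*(z+6)))
Fixed point: ((a+(3*b))*(z*(z+6)))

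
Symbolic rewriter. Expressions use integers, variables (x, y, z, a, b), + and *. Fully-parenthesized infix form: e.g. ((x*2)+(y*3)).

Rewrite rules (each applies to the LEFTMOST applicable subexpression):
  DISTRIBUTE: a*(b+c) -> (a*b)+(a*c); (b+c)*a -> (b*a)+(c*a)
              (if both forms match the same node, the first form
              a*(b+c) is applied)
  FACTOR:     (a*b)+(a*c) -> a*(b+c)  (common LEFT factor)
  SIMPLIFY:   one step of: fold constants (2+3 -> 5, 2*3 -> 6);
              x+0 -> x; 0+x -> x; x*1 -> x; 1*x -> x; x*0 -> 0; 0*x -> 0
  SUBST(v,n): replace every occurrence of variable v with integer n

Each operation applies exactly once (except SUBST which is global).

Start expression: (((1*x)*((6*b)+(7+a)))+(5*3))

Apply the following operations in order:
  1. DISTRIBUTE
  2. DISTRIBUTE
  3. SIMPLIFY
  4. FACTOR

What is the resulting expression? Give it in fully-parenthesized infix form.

Answer: (((x*(6*b))+((1*x)*(7+a)))+(5*3))

Derivation:
Start: (((1*x)*((6*b)+(7+a)))+(5*3))
Apply DISTRIBUTE at L (target: ((1*x)*((6*b)+(7+a)))): (((1*x)*((6*b)+(7+a)))+(5*3)) -> ((((1*x)*(6*b))+((1*x)*(7+a)))+(5*3))
Apply DISTRIBUTE at LR (target: ((1*x)*(7+a))): ((((1*x)*(6*b))+((1*x)*(7+a)))+(5*3)) -> ((((1*x)*(6*b))+(((1*x)*7)+((1*x)*a)))+(5*3))
Apply SIMPLIFY at LLL (target: (1*x)): ((((1*x)*(6*b))+(((1*x)*7)+((1*x)*a)))+(5*3)) -> (((x*(6*b))+(((1*x)*7)+((1*x)*a)))+(5*3))
Apply FACTOR at LR (target: (((1*x)*7)+((1*x)*a))): (((x*(6*b))+(((1*x)*7)+((1*x)*a)))+(5*3)) -> (((x*(6*b))+((1*x)*(7+a)))+(5*3))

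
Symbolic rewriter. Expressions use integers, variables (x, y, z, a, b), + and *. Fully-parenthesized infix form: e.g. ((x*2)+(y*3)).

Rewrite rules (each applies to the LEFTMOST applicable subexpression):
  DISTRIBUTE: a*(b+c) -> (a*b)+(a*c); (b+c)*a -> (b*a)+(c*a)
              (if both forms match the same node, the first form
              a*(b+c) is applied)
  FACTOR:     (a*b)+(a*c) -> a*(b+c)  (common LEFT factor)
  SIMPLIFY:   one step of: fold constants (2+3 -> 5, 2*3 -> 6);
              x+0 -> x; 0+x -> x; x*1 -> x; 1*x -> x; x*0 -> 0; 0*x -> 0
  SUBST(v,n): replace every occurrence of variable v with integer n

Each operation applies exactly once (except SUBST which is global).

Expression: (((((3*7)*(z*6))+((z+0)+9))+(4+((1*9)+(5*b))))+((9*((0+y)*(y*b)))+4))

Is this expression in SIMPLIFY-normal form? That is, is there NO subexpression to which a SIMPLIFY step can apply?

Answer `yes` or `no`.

Answer: no

Derivation:
Expression: (((((3*7)*(z*6))+((z+0)+9))+(4+((1*9)+(5*b))))+((9*((0+y)*(y*b)))+4))
Scanning for simplifiable subexpressions (pre-order)...
  at root: (((((3*7)*(z*6))+((z+0)+9))+(4+((1*9)+(5*b))))+((9*((0+y)*(y*b)))+4)) (not simplifiable)
  at L: ((((3*7)*(z*6))+((z+0)+9))+(4+((1*9)+(5*b)))) (not simplifiable)
  at LL: (((3*7)*(z*6))+((z+0)+9)) (not simplifiable)
  at LLL: ((3*7)*(z*6)) (not simplifiable)
  at LLLL: (3*7) (SIMPLIFIABLE)
  at LLLR: (z*6) (not simplifiable)
  at LLR: ((z+0)+9) (not simplifiable)
  at LLRL: (z+0) (SIMPLIFIABLE)
  at LR: (4+((1*9)+(5*b))) (not simplifiable)
  at LRR: ((1*9)+(5*b)) (not simplifiable)
  at LRRL: (1*9) (SIMPLIFIABLE)
  at LRRR: (5*b) (not simplifiable)
  at R: ((9*((0+y)*(y*b)))+4) (not simplifiable)
  at RL: (9*((0+y)*(y*b))) (not simplifiable)
  at RLR: ((0+y)*(y*b)) (not simplifiable)
  at RLRL: (0+y) (SIMPLIFIABLE)
  at RLRR: (y*b) (not simplifiable)
Found simplifiable subexpr at path LLLL: (3*7)
One SIMPLIFY step would give: ((((21*(z*6))+((z+0)+9))+(4+((1*9)+(5*b))))+((9*((0+y)*(y*b)))+4))
-> NOT in normal form.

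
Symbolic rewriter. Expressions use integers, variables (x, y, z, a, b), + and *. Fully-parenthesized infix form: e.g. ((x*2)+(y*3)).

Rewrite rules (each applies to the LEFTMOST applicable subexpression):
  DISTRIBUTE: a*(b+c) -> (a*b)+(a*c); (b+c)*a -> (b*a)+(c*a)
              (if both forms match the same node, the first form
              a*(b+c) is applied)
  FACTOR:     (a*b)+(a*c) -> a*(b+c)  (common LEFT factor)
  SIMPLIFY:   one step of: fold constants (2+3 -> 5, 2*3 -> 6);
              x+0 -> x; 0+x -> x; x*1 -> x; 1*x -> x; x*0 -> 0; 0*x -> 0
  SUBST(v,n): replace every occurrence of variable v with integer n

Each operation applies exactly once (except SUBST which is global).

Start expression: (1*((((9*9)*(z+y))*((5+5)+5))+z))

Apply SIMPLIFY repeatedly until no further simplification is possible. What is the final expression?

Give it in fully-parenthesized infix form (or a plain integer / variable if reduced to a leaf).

Start: (1*((((9*9)*(z+y))*((5+5)+5))+z))
Step 1: at root: (1*((((9*9)*(z+y))*((5+5)+5))+z)) -> ((((9*9)*(z+y))*((5+5)+5))+z); overall: (1*((((9*9)*(z+y))*((5+5)+5))+z)) -> ((((9*9)*(z+y))*((5+5)+5))+z)
Step 2: at LLL: (9*9) -> 81; overall: ((((9*9)*(z+y))*((5+5)+5))+z) -> (((81*(z+y))*((5+5)+5))+z)
Step 3: at LRL: (5+5) -> 10; overall: (((81*(z+y))*((5+5)+5))+z) -> (((81*(z+y))*(10+5))+z)
Step 4: at LR: (10+5) -> 15; overall: (((81*(z+y))*(10+5))+z) -> (((81*(z+y))*15)+z)
Fixed point: (((81*(z+y))*15)+z)

Answer: (((81*(z+y))*15)+z)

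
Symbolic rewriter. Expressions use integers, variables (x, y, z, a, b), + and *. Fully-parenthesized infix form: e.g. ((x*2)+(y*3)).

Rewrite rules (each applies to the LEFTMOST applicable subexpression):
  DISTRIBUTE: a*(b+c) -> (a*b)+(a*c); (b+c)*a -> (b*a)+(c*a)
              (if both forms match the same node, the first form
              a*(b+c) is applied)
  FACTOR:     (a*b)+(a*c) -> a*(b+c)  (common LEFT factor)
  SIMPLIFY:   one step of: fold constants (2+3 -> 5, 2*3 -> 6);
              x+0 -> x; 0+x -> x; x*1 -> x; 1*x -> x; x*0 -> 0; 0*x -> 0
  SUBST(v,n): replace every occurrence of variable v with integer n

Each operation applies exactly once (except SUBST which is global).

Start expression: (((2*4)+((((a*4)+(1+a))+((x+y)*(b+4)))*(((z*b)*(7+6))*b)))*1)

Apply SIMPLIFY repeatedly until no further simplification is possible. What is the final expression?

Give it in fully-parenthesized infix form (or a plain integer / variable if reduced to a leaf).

Start: (((2*4)+((((a*4)+(1+a))+((x+y)*(b+4)))*(((z*b)*(7+6))*b)))*1)
Step 1: at root: (((2*4)+((((a*4)+(1+a))+((x+y)*(b+4)))*(((z*b)*(7+6))*b)))*1) -> ((2*4)+((((a*4)+(1+a))+((x+y)*(b+4)))*(((z*b)*(7+6))*b))); overall: (((2*4)+((((a*4)+(1+a))+((x+y)*(b+4)))*(((z*b)*(7+6))*b)))*1) -> ((2*4)+((((a*4)+(1+a))+((x+y)*(b+4)))*(((z*b)*(7+6))*b)))
Step 2: at L: (2*4) -> 8; overall: ((2*4)+((((a*4)+(1+a))+((x+y)*(b+4)))*(((z*b)*(7+6))*b))) -> (8+((((a*4)+(1+a))+((x+y)*(b+4)))*(((z*b)*(7+6))*b)))
Step 3: at RRLR: (7+6) -> 13; overall: (8+((((a*4)+(1+a))+((x+y)*(b+4)))*(((z*b)*(7+6))*b))) -> (8+((((a*4)+(1+a))+((x+y)*(b+4)))*(((z*b)*13)*b)))
Fixed point: (8+((((a*4)+(1+a))+((x+y)*(b+4)))*(((z*b)*13)*b)))

Answer: (8+((((a*4)+(1+a))+((x+y)*(b+4)))*(((z*b)*13)*b)))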